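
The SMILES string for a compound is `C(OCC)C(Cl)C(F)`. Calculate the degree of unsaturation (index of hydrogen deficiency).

0

Atom tally by fragment:
  C2H5OCH2 → C:3 H:7 O:1
  CH(Cl) → C:1 H:1 Cl:1
  CH2F → C:1 H:2 F:1
Element totals:
  C: 5
  H: 10
  Cl: 1
  F: 1
  O: 1
Molecular formula: C5H10ClFO.
DoU = (2C + 2 + N − H − X) / 2 = (2·5 + 2 + 0 − 10 − 2) / 2 = 0.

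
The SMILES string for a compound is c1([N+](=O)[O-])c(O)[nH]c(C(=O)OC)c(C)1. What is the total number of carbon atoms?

Atom tally by fragment:
  pyrrole ring core → C:4 H:5 N:1
  (− 4 ring H displaced by substituents)
  + NO2 → N:1 O:2
  + OH → O:1 H:1
  + COOCH3 → C:2 H:3 O:2
  + CH3 → C:1 H:3
Element totals:
  C: 7
  H: 8
  N: 2
  O: 5

7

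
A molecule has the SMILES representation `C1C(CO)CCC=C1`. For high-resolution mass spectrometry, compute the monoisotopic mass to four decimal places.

Atom tally by fragment:
  cyclohexene ring core → C:6 H:10
  (− 1 ring H displaced by substituents)
  + CH2OH → C:1 H:3 O:1
Element totals:
  C: 7
  H: 12
  O: 1
Molecular formula: C7H12O.
  M = 7(12.0) + 12(1.007825) + 15.994915
    = 84.000000 + 12.093900 + 15.994915 = 112.088815

112.0888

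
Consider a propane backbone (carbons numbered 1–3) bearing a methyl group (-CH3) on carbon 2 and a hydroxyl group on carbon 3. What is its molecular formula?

C4H10O

Atom tally by fragment:
  CH3 → C:1 H:3
  CH(CH3) → C:2 H:4
  CH2OH → C:1 H:3 O:1
Element totals:
  C: 4
  H: 10
  O: 1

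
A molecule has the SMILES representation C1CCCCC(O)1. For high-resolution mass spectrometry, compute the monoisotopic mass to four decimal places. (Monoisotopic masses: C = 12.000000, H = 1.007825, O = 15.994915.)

100.0888

Atom tally by fragment:
  cyclohexane ring core → C:6 H:12
  (− 1 ring H displaced by substituents)
  + OH → O:1 H:1
Element totals:
  C: 6
  H: 12
  O: 1
Molecular formula: C6H12O.
  M = 6(12.0) + 12(1.007825) + 15.994915
    = 72.000000 + 12.093900 + 15.994915 = 100.088815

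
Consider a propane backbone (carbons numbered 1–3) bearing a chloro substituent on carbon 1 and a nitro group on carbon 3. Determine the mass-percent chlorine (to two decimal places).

28.70%

Atom tally by fragment:
  ClCH2 → C:1 H:2 Cl:1
  CH2 → C:1 H:2
  CH2NO2 → C:1 H:2 N:1 O:2
Element totals:
  C: 3
  H: 6
  Cl: 1
  N: 1
  O: 2
Molecular formula: C3H6ClNO2.
Molar mass = 123.536 g/mol.
Mass from Cl: 1 × 35.45 = 35.450 g/mol.
%Cl = 35.450 / 123.536 × 100 = 28.70%.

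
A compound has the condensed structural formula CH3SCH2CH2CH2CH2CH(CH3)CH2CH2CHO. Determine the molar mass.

188.33 g/mol

Element totals:
  C: 10
  H: 20
  O: 1
  S: 1
Molecular formula: C10H20OS.
  M = 10(12.011) + 20(1.008) + 15.999 + 32.06
    = 120.110 + 20.160 + 15.999 + 32.060 = 188.329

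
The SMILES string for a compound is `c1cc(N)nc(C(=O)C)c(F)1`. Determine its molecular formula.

C7H7FN2O

Atom tally by fragment:
  pyridine ring core → C:5 H:5 N:1
  (− 3 ring H displaced by substituents)
  + NH2 → N:1 H:2
  + COCH3 → C:2 H:3 O:1
  + F → F:1
Element totals:
  C: 7
  H: 7
  F: 1
  N: 2
  O: 1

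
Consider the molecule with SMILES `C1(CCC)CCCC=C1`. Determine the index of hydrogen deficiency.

2

Atom tally by fragment:
  cyclohexene ring core → C:6 H:10
  (− 1 ring H displaced by substituents)
  + CH2CH2CH3 → C:3 H:7
Element totals:
  C: 9
  H: 16
Molecular formula: C9H16.
DoU = (2C + 2 + N − H − X) / 2 = (2·9 + 2 + 0 − 16 − 0) / 2 = 2.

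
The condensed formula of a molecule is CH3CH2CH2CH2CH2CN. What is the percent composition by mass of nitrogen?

14.42%

Atom tally by fragment:
  CH3 → C:1 H:3
  CH2 → C:1 H:2
  CH2 → C:1 H:2
  CH2 → C:1 H:2
  CH2CN → C:2 H:2 N:1
Element totals:
  C: 6
  H: 11
  N: 1
Molecular formula: C6H11N.
Molar mass = 97.161 g/mol.
Mass from N: 1 × 14.007 = 14.007 g/mol.
%N = 14.007 / 97.161 × 100 = 14.42%.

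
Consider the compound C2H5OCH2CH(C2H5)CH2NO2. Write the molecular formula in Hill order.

C7H15NO3

Element totals:
  C: 7
  H: 15
  N: 1
  O: 3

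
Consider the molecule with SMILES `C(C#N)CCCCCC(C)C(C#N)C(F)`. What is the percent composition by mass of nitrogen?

Atom tally by fragment:
  NCCH2 → C:2 H:2 N:1
  CH2 → C:1 H:2
  CH2 → C:1 H:2
  CH2 → C:1 H:2
  CH2 → C:1 H:2
  CH2 → C:1 H:2
  CH(CH3) → C:2 H:4
  CH(CN) → C:2 H:1 N:1
  CH2F → C:1 H:2 F:1
Element totals:
  C: 12
  H: 19
  F: 1
  N: 2
Molecular formula: C12H19FN2.
Molar mass = 210.296 g/mol.
Mass from N: 2 × 14.007 = 28.014 g/mol.
%N = 28.014 / 210.296 × 100 = 13.32%.

13.32%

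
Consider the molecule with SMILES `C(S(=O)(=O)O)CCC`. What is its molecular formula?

Atom tally by fragment:
  HO3SCH2 → C:1 H:3 S:1 O:3
  CH2 → C:1 H:2
  CH2 → C:1 H:2
  CH3 → C:1 H:3
Element totals:
  C: 4
  H: 10
  O: 3
  S: 1

C4H10O3S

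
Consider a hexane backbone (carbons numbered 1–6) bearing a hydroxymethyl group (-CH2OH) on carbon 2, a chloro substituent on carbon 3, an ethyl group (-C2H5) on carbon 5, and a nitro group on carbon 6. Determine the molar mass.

223.70 g/mol

Atom tally by fragment:
  CH3 → C:1 H:3
  CH(CH2OH) → C:2 H:4 O:1
  CH(Cl) → C:1 H:1 Cl:1
  CH2 → C:1 H:2
  CH(C2H5) → C:3 H:6
  CH2NO2 → C:1 H:2 N:1 O:2
Element totals:
  C: 9
  H: 18
  Cl: 1
  N: 1
  O: 3
Molecular formula: C9H18ClNO3.
  M = 9(12.011) + 18(1.008) + 35.45 + 14.007 + 3(15.999)
    = 108.099 + 18.144 + 35.450 + 14.007 + 47.997 = 223.697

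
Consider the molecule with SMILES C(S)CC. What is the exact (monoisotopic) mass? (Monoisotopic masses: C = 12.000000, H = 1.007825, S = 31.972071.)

Atom tally by fragment:
  HSCH2 → C:1 H:3 S:1
  CH2 → C:1 H:2
  CH3 → C:1 H:3
Element totals:
  C: 3
  H: 8
  S: 1
Molecular formula: C3H8S.
  M = 3(12.0) + 8(1.007825) + 31.972071
    = 36.000000 + 8.062600 + 31.972071 = 76.034671

76.0347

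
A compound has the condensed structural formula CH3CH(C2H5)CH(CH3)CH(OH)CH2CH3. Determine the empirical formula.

C9H20O

Element totals:
  C: 9
  H: 20
  O: 1
Molecular formula: C9H20O.
gcd of subscripts (9, 20, 1) = 1, so the empirical formula equals the molecular formula.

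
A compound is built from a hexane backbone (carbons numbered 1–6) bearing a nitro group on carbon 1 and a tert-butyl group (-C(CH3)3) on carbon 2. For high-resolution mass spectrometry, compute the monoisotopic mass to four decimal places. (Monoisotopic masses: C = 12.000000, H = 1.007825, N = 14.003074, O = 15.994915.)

Atom tally by fragment:
  O2NCH2 → C:1 H:2 N:1 O:2
  CH(C(CH3)3) → C:5 H:10
  CH2 → C:1 H:2
  CH2 → C:1 H:2
  CH2 → C:1 H:2
  CH3 → C:1 H:3
Element totals:
  C: 10
  H: 21
  N: 1
  O: 2
Molecular formula: C10H21NO2.
  M = 10(12.0) + 21(1.007825) + 14.003074 + 2(15.994915)
    = 120.000000 + 21.164325 + 14.003074 + 31.989830 = 187.157229

187.1572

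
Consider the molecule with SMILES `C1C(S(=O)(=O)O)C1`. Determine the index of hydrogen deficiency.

1

Atom tally by fragment:
  cyclopropane ring core → C:3 H:6
  (− 1 ring H displaced by substituents)
  + SO3H → S:1 O:3 H:1
Element totals:
  C: 3
  H: 6
  O: 3
  S: 1
Molecular formula: C3H6O3S.
DoU = (2C + 2 + N − H − X) / 2 = (2·3 + 2 + 0 − 6 − 0) / 2 = 1.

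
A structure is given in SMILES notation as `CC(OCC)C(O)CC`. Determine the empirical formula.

Atom tally by fragment:
  CH3 → C:1 H:3
  CH(OC2H5) → C:3 H:6 O:1
  CH(OH) → C:1 H:2 O:1
  CH2 → C:1 H:2
  CH3 → C:1 H:3
Element totals:
  C: 7
  H: 16
  O: 2
Molecular formula: C7H16O2.
gcd of subscripts (7, 16, 2) = 1, so the empirical formula equals the molecular formula.

C7H16O2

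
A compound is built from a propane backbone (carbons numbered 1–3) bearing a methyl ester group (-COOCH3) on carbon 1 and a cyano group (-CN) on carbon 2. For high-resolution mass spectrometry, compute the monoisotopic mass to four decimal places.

127.0633

Atom tally by fragment:
  CH3OOCCH2 → C:3 H:5 O:2
  CH(CN) → C:2 H:1 N:1
  CH3 → C:1 H:3
Element totals:
  C: 6
  H: 9
  N: 1
  O: 2
Molecular formula: C6H9NO2.
  M = 6(12.0) + 9(1.007825) + 14.003074 + 2(15.994915)
    = 72.000000 + 9.070425 + 14.003074 + 31.989830 = 127.063329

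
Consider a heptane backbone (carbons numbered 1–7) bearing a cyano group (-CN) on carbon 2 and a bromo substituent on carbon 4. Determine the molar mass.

204.11 g/mol

Atom tally by fragment:
  CH3 → C:1 H:3
  CH(CN) → C:2 H:1 N:1
  CH2 → C:1 H:2
  CH(Br) → C:1 H:1 Br:1
  CH2 → C:1 H:2
  CH2 → C:1 H:2
  CH3 → C:1 H:3
Element totals:
  C: 8
  H: 14
  Br: 1
  N: 1
Molecular formula: C8H14BrN.
  M = 8(12.011) + 14(1.008) + 79.904 + 14.007
    = 96.088 + 14.112 + 79.904 + 14.007 = 204.111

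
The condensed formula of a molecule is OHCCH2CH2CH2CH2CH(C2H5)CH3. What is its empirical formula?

C9H18O

Element totals:
  C: 9
  H: 18
  O: 1
Molecular formula: C9H18O.
gcd of subscripts (9, 18, 1) = 1, so the empirical formula equals the molecular formula.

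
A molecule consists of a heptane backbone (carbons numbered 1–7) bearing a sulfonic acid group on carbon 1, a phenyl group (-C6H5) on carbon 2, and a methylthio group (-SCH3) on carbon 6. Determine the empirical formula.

Atom tally by fragment:
  HO3SCH2 → C:1 H:3 S:1 O:3
  CH(C6H5) → C:7 H:6
  CH2 → C:1 H:2
  CH2 → C:1 H:2
  CH2 → C:1 H:2
  CH(SCH3) → C:2 H:4 S:1
  CH3 → C:1 H:3
Element totals:
  C: 14
  H: 22
  O: 3
  S: 2
Molecular formula: C14H22O3S2.
gcd of subscripts (14, 22, 3, 2) = 1, so the empirical formula equals the molecular formula.

C14H22O3S2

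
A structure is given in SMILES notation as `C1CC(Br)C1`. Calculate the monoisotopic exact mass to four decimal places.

133.9731

Atom tally by fragment:
  cyclobutane ring core → C:4 H:8
  (− 1 ring H displaced by substituents)
  + Br → Br:1
Element totals:
  C: 4
  H: 7
  Br: 1
Molecular formula: C4H7Br.
  M = 4(12.0) + 7(1.007825) + 78.918338
    = 48.000000 + 7.054775 + 78.918338 = 133.973113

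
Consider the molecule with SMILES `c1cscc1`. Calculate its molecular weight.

84.14 g/mol

Atom tally by fragment:
  thiophene ring core → C:4 H:4 S:1
Element totals:
  C: 4
  H: 4
  S: 1
Molecular formula: C4H4S.
  M = 4(12.011) + 4(1.008) + 32.06
    = 48.044 + 4.032 + 32.060 = 84.136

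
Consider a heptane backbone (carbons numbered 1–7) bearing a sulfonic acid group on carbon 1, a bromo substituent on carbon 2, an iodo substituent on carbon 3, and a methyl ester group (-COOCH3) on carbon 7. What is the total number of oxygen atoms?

5

Atom tally by fragment:
  HO3SCH2 → C:1 H:3 S:1 O:3
  CH(Br) → C:1 H:1 Br:1
  CH(I) → C:1 H:1 I:1
  CH2 → C:1 H:2
  CH2 → C:1 H:2
  CH2 → C:1 H:2
  CH2COOCH3 → C:3 H:5 O:2
Element totals:
  C: 9
  H: 16
  Br: 1
  I: 1
  O: 5
  S: 1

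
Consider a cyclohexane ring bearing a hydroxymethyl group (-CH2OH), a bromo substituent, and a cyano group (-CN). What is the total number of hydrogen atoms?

Atom tally by fragment:
  cyclohexane ring core → C:6 H:12
  (− 3 ring H displaced by substituents)
  + CH2OH → C:1 H:3 O:1
  + Br → Br:1
  + CN → C:1 N:1
Element totals:
  C: 8
  H: 12
  Br: 1
  N: 1
  O: 1

12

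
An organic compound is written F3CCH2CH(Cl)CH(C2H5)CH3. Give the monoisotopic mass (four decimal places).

Element totals:
  C: 7
  H: 12
  Cl: 1
  F: 3
Molecular formula: C7H12ClF3.
  M = 7(12.0) + 12(1.007825) + 34.968853 + 3(18.998403)
    = 84.000000 + 12.093900 + 34.968853 + 56.995209 = 188.057962

188.0580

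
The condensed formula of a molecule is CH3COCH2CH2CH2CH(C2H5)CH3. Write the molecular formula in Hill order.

C9H18O

Element totals:
  C: 9
  H: 18
  O: 1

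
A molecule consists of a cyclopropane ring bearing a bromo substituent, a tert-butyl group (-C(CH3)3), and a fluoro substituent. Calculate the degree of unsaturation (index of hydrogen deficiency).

Atom tally by fragment:
  cyclopropane ring core → C:3 H:6
  (− 3 ring H displaced by substituents)
  + Br → Br:1
  + C(CH3)3 → C:4 H:9
  + F → F:1
Element totals:
  C: 7
  H: 12
  Br: 1
  F: 1
Molecular formula: C7H12BrF.
DoU = (2C + 2 + N − H − X) / 2 = (2·7 + 2 + 0 − 12 − 2) / 2 = 1.

1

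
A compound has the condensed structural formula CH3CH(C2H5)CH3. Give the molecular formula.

Atom tally by fragment:
  CH3 → C:1 H:3
  CH(C2H5) → C:3 H:6
  CH3 → C:1 H:3
Element totals:
  C: 5
  H: 12

C5H12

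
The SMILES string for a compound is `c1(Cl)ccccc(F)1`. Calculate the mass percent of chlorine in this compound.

27.16%

Atom tally by fragment:
  benzene ring core → C:6 H:6
  (− 2 ring H displaced by substituents)
  + Cl → Cl:1
  + F → F:1
Element totals:
  C: 6
  H: 4
  Cl: 1
  F: 1
Molecular formula: C6H4ClF.
Molar mass = 130.546 g/mol.
Mass from Cl: 1 × 35.45 = 35.450 g/mol.
%Cl = 35.450 / 130.546 × 100 = 27.16%.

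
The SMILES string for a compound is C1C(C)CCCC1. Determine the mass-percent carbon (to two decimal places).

Atom tally by fragment:
  cyclohexane ring core → C:6 H:12
  (− 1 ring H displaced by substituents)
  + CH3 → C:1 H:3
Element totals:
  C: 7
  H: 14
Molecular formula: C7H14.
Molar mass = 98.189 g/mol.
Mass from C: 7 × 12.011 = 84.077 g/mol.
%C = 84.077 / 98.189 × 100 = 85.63%.

85.63%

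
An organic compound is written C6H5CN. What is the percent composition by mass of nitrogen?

13.58%

Atom tally by fragment:
  benzene ring core → C:6 H:6
  (− 1 ring H displaced by substituents)
  + CN → C:1 N:1
Element totals:
  C: 7
  H: 5
  N: 1
Molecular formula: C7H5N.
Molar mass = 103.124 g/mol.
Mass from N: 1 × 14.007 = 14.007 g/mol.
%N = 14.007 / 103.124 × 100 = 13.58%.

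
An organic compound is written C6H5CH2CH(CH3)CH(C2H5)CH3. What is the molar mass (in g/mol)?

Atom tally by fragment:
  C6H5CH2 → C:7 H:7
  CH(CH3) → C:2 H:4
  CH(C2H5) → C:3 H:6
  CH3 → C:1 H:3
Element totals:
  C: 13
  H: 20
Molecular formula: C13H20.
  M = 13(12.011) + 20(1.008)
    = 156.143 + 20.160 = 176.303

176.30 g/mol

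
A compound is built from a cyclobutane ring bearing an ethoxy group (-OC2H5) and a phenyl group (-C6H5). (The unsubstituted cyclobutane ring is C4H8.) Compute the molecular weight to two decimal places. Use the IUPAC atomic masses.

176.26 g/mol

Atom tally by fragment:
  cyclobutane ring core → C:4 H:8
  (− 2 ring H displaced by substituents)
  + OC2H5 → C:2 H:5 O:1
  + C6H5 → C:6 H:5
Element totals:
  C: 12
  H: 16
  O: 1
Molecular formula: C12H16O.
  M = 12(12.011) + 16(1.008) + 15.999
    = 144.132 + 16.128 + 15.999 = 176.259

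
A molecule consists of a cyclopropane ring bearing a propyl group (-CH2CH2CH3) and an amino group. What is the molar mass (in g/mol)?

Atom tally by fragment:
  cyclopropane ring core → C:3 H:6
  (− 2 ring H displaced by substituents)
  + CH2CH2CH3 → C:3 H:7
  + NH2 → N:1 H:2
Element totals:
  C: 6
  H: 13
  N: 1
Molecular formula: C6H13N.
  M = 6(12.011) + 13(1.008) + 14.007
    = 72.066 + 13.104 + 14.007 = 99.177

99.18 g/mol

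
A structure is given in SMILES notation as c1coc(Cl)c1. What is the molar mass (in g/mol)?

102.52 g/mol

Atom tally by fragment:
  furan ring core → C:4 H:4 O:1
  (− 1 ring H displaced by substituents)
  + Cl → Cl:1
Element totals:
  C: 4
  H: 3
  Cl: 1
  O: 1
Molecular formula: C4H3ClO.
  M = 4(12.011) + 3(1.008) + 35.45 + 15.999
    = 48.044 + 3.024 + 35.450 + 15.999 = 102.517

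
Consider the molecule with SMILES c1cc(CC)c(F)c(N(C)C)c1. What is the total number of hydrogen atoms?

14

Atom tally by fragment:
  benzene ring core → C:6 H:6
  (− 3 ring H displaced by substituents)
  + C2H5 → C:2 H:5
  + F → F:1
  + N(CH3)2 → N:1 C:2 H:6
Element totals:
  C: 10
  H: 14
  F: 1
  N: 1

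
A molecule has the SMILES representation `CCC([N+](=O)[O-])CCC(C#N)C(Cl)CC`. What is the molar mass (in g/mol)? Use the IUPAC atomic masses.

Atom tally by fragment:
  CH3 → C:1 H:3
  CH2 → C:1 H:2
  CH(NO2) → C:1 H:1 N:1 O:2
  CH2 → C:1 H:2
  CH2 → C:1 H:2
  CH(CN) → C:2 H:1 N:1
  CH(Cl) → C:1 H:1 Cl:1
  CH2 → C:1 H:2
  CH3 → C:1 H:3
Element totals:
  C: 10
  H: 17
  Cl: 1
  N: 2
  O: 2
Molecular formula: C10H17ClN2O2.
  M = 10(12.011) + 17(1.008) + 35.45 + 2(14.007) + 2(15.999)
    = 120.110 + 17.136 + 35.450 + 28.014 + 31.998 = 232.708

232.71 g/mol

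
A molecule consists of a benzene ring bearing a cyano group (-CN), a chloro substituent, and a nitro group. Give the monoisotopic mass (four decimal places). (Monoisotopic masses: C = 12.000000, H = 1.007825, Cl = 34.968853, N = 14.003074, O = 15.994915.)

181.9883

Atom tally by fragment:
  benzene ring core → C:6 H:6
  (− 3 ring H displaced by substituents)
  + CN → C:1 N:1
  + Cl → Cl:1
  + NO2 → N:1 O:2
Element totals:
  C: 7
  H: 3
  Cl: 1
  N: 2
  O: 2
Molecular formula: C7H3ClN2O2.
  M = 7(12.0) + 3(1.007825) + 34.968853 + 2(14.003074) + 2(15.994915)
    = 84.000000 + 3.023475 + 34.968853 + 28.006148 + 31.989830 = 181.988306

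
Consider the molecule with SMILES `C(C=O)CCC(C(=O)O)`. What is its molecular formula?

C6H10O3

Atom tally by fragment:
  OHCCH2 → C:2 H:3 O:1
  CH2 → C:1 H:2
  CH2 → C:1 H:2
  CH2COOH → C:2 H:3 O:2
Element totals:
  C: 6
  H: 10
  O: 3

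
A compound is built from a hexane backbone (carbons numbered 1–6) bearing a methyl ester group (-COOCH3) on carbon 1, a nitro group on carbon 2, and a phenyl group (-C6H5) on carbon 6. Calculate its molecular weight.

Atom tally by fragment:
  CH3OOCCH2 → C:3 H:5 O:2
  CH(NO2) → C:1 H:1 N:1 O:2
  CH2 → C:1 H:2
  CH2 → C:1 H:2
  CH2 → C:1 H:2
  CH2C6H5 → C:7 H:7
Element totals:
  C: 14
  H: 19
  N: 1
  O: 4
Molecular formula: C14H19NO4.
  M = 14(12.011) + 19(1.008) + 14.007 + 4(15.999)
    = 168.154 + 19.152 + 14.007 + 63.996 = 265.309

265.31 g/mol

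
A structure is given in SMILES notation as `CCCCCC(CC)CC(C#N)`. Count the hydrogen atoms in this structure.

21

Atom tally by fragment:
  CH3 → C:1 H:3
  CH2 → C:1 H:2
  CH2 → C:1 H:2
  CH2 → C:1 H:2
  CH2 → C:1 H:2
  CH(C2H5) → C:3 H:6
  CH2 → C:1 H:2
  CH2CN → C:2 H:2 N:1
Element totals:
  C: 11
  H: 21
  N: 1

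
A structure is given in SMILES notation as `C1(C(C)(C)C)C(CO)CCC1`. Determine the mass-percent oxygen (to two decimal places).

10.24%

Atom tally by fragment:
  cyclopentane ring core → C:5 H:10
  (− 2 ring H displaced by substituents)
  + C(CH3)3 → C:4 H:9
  + CH2OH → C:1 H:3 O:1
Element totals:
  C: 10
  H: 20
  O: 1
Molecular formula: C10H20O.
Molar mass = 156.269 g/mol.
Mass from O: 1 × 15.999 = 15.999 g/mol.
%O = 15.999 / 156.269 × 100 = 10.24%.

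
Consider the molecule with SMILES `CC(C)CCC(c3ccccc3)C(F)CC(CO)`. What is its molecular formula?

C16H25FO

Atom tally by fragment:
  CH3 → C:1 H:3
  CH(CH3) → C:2 H:4
  CH2 → C:1 H:2
  CH2 → C:1 H:2
  CH(C6H5) → C:7 H:6
  CH(F) → C:1 H:1 F:1
  CH2 → C:1 H:2
  CH2CH2OH → C:2 H:5 O:1
Element totals:
  C: 16
  H: 25
  F: 1
  O: 1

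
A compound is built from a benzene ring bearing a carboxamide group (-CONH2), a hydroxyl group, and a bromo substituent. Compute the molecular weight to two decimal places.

216.03 g/mol

Atom tally by fragment:
  benzene ring core → C:6 H:6
  (− 3 ring H displaced by substituents)
  + CONH2 → C:1 H:2 O:1 N:1
  + OH → O:1 H:1
  + Br → Br:1
Element totals:
  C: 7
  H: 6
  Br: 1
  N: 1
  O: 2
Molecular formula: C7H6BrNO2.
  M = 7(12.011) + 6(1.008) + 79.904 + 14.007 + 2(15.999)
    = 84.077 + 6.048 + 79.904 + 14.007 + 31.998 = 216.034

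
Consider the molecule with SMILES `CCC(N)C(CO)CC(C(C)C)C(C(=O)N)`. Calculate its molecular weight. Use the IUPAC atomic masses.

Atom tally by fragment:
  CH3 → C:1 H:3
  CH2 → C:1 H:2
  CH(NH2) → C:1 H:3 N:1
  CH(CH2OH) → C:2 H:4 O:1
  CH2 → C:1 H:2
  CH(CH(CH3)2) → C:4 H:8
  CH2CONH2 → C:2 H:4 O:1 N:1
Element totals:
  C: 12
  H: 26
  N: 2
  O: 2
Molecular formula: C12H26N2O2.
  M = 12(12.011) + 26(1.008) + 2(14.007) + 2(15.999)
    = 144.132 + 26.208 + 28.014 + 31.998 = 230.352

230.35 g/mol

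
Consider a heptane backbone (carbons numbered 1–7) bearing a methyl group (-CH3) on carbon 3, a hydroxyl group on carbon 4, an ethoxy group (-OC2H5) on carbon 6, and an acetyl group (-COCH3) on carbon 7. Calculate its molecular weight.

216.32 g/mol

Atom tally by fragment:
  CH3 → C:1 H:3
  CH2 → C:1 H:2
  CH(CH3) → C:2 H:4
  CH(OH) → C:1 H:2 O:1
  CH2 → C:1 H:2
  CH(OC2H5) → C:3 H:6 O:1
  CH2COCH3 → C:3 H:5 O:1
Element totals:
  C: 12
  H: 24
  O: 3
Molecular formula: C12H24O3.
  M = 12(12.011) + 24(1.008) + 3(15.999)
    = 144.132 + 24.192 + 47.997 = 216.321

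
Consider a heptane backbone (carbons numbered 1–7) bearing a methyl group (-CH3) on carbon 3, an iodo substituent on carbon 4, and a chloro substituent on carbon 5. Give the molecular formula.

C8H16ClI

Atom tally by fragment:
  CH3 → C:1 H:3
  CH2 → C:1 H:2
  CH(CH3) → C:2 H:4
  CH(I) → C:1 H:1 I:1
  CH(Cl) → C:1 H:1 Cl:1
  CH2 → C:1 H:2
  CH3 → C:1 H:3
Element totals:
  C: 8
  H: 16
  Cl: 1
  I: 1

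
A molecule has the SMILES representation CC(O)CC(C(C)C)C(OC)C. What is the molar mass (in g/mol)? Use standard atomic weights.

174.28 g/mol

Atom tally by fragment:
  CH3 → C:1 H:3
  CH(OH) → C:1 H:2 O:1
  CH2 → C:1 H:2
  CH(CH(CH3)2) → C:4 H:8
  CH(OCH3) → C:2 H:4 O:1
  CH3 → C:1 H:3
Element totals:
  C: 10
  H: 22
  O: 2
Molecular formula: C10H22O2.
  M = 10(12.011) + 22(1.008) + 2(15.999)
    = 120.110 + 22.176 + 31.998 = 174.284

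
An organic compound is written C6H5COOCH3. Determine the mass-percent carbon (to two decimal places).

70.58%

Atom tally by fragment:
  benzene ring core → C:6 H:6
  (− 1 ring H displaced by substituents)
  + COOCH3 → C:2 H:3 O:2
Element totals:
  C: 8
  H: 8
  O: 2
Molecular formula: C8H8O2.
Molar mass = 136.150 g/mol.
Mass from C: 8 × 12.011 = 96.088 g/mol.
%C = 96.088 / 136.150 × 100 = 70.58%.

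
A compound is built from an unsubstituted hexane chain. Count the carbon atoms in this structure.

Atom tally by fragment:
  CH3 → C:1 H:3
  CH2 → C:1 H:2
  CH2 → C:1 H:2
  CH2 → C:1 H:2
  CH2 → C:1 H:2
  CH3 → C:1 H:3
Element totals:
  C: 6
  H: 14

6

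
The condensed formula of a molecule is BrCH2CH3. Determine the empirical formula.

Element totals:
  C: 2
  H: 5
  Br: 1
Molecular formula: C2H5Br.
gcd of subscripts (1, 2, 5) = 1, so the empirical formula equals the molecular formula.

C2H5Br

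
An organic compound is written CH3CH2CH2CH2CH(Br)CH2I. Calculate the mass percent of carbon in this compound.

Atom tally by fragment:
  CH3 → C:1 H:3
  CH2 → C:1 H:2
  CH2 → C:1 H:2
  CH2 → C:1 H:2
  CH(Br) → C:1 H:1 Br:1
  CH2I → C:1 H:2 I:1
Element totals:
  C: 6
  H: 12
  Br: 1
  I: 1
Molecular formula: C6H12BrI.
Molar mass = 290.970 g/mol.
Mass from C: 6 × 12.011 = 72.066 g/mol.
%C = 72.066 / 290.970 × 100 = 24.77%.

24.77%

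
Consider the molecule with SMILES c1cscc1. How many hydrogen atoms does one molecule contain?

Atom tally by fragment:
  thiophene ring core → C:4 H:4 S:1
Element totals:
  C: 4
  H: 4
  S: 1

4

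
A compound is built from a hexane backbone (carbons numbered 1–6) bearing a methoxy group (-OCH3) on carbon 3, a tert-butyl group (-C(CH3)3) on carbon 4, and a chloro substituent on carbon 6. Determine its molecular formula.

Atom tally by fragment:
  CH3 → C:1 H:3
  CH2 → C:1 H:2
  CH(OCH3) → C:2 H:4 O:1
  CH(C(CH3)3) → C:5 H:10
  CH2 → C:1 H:2
  CH2Cl → C:1 H:2 Cl:1
Element totals:
  C: 11
  H: 23
  Cl: 1
  O: 1

C11H23ClO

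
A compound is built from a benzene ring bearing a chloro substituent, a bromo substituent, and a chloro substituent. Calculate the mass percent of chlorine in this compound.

Atom tally by fragment:
  benzene ring core → C:6 H:6
  (− 3 ring H displaced by substituents)
  + Cl → Cl:1
  + Br → Br:1
  + Cl → Cl:1
Element totals:
  C: 6
  H: 3
  Br: 1
  Cl: 2
Molecular formula: C6H3BrCl2.
Molar mass = 225.894 g/mol.
Mass from Cl: 2 × 35.45 = 70.900 g/mol.
%Cl = 70.900 / 225.894 × 100 = 31.39%.

31.39%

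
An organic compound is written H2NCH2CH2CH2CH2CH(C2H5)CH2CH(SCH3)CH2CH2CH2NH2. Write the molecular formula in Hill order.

C13H30N2S

Element totals:
  C: 13
  H: 30
  N: 2
  S: 1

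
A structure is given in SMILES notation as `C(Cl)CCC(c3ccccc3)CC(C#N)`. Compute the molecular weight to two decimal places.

Atom tally by fragment:
  ClCH2 → C:1 H:2 Cl:1
  CH2 → C:1 H:2
  CH2 → C:1 H:2
  CH(C6H5) → C:7 H:6
  CH2 → C:1 H:2
  CH2CN → C:2 H:2 N:1
Element totals:
  C: 13
  H: 16
  Cl: 1
  N: 1
Molecular formula: C13H16ClN.
  M = 13(12.011) + 16(1.008) + 35.45 + 14.007
    = 156.143 + 16.128 + 35.450 + 14.007 = 221.728

221.73 g/mol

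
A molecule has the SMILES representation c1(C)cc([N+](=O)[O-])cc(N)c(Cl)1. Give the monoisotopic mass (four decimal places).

186.0196

Atom tally by fragment:
  benzene ring core → C:6 H:6
  (− 4 ring H displaced by substituents)
  + CH3 → C:1 H:3
  + NO2 → N:1 O:2
  + NH2 → N:1 H:2
  + Cl → Cl:1
Element totals:
  C: 7
  H: 7
  Cl: 1
  N: 2
  O: 2
Molecular formula: C7H7ClN2O2.
  M = 7(12.0) + 7(1.007825) + 34.968853 + 2(14.003074) + 2(15.994915)
    = 84.000000 + 7.054775 + 34.968853 + 28.006148 + 31.989830 = 186.019606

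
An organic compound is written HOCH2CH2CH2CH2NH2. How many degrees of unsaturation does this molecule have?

0

Element totals:
  C: 4
  H: 11
  N: 1
  O: 1
Molecular formula: C4H11NO.
DoU = (2C + 2 + N − H − X) / 2 = (2·4 + 2 + 1 − 11 − 0) / 2 = 0.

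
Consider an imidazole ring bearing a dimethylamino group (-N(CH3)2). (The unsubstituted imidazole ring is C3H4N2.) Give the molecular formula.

C5H9N3

Atom tally by fragment:
  imidazole ring core → C:3 H:4 N:2
  (− 1 ring H displaced by substituents)
  + N(CH3)2 → N:1 C:2 H:6
Element totals:
  C: 5
  H: 9
  N: 3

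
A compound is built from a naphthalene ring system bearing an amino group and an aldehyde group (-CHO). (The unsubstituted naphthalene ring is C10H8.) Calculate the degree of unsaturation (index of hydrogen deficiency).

8

Atom tally by fragment:
  naphthalene ring system core → C:10 H:8
  (− 2 ring H displaced by substituents)
  + NH2 → N:1 H:2
  + CHO → C:1 H:1 O:1
Element totals:
  C: 11
  H: 9
  N: 1
  O: 1
Molecular formula: C11H9NO.
DoU = (2C + 2 + N − H − X) / 2 = (2·11 + 2 + 1 − 9 − 0) / 2 = 8.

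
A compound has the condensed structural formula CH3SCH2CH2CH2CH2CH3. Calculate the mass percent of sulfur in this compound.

Atom tally by fragment:
  CH3SCH2 → C:2 H:5 S:1
  CH2 → C:1 H:2
  CH2 → C:1 H:2
  CH2 → C:1 H:2
  CH3 → C:1 H:3
Element totals:
  C: 6
  H: 14
  S: 1
Molecular formula: C6H14S.
Molar mass = 118.238 g/mol.
Mass from S: 1 × 32.06 = 32.060 g/mol.
%S = 32.060 / 118.238 × 100 = 27.11%.

27.11%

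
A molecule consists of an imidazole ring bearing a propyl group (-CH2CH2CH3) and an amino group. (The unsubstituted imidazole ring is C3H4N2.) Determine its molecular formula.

C6H11N3

Atom tally by fragment:
  imidazole ring core → C:3 H:4 N:2
  (− 2 ring H displaced by substituents)
  + CH2CH2CH3 → C:3 H:7
  + NH2 → N:1 H:2
Element totals:
  C: 6
  H: 11
  N: 3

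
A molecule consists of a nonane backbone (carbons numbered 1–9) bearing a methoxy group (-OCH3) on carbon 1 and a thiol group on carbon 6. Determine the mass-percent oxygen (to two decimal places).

8.41%

Atom tally by fragment:
  CH3OCH2 → C:2 H:5 O:1
  CH2 → C:1 H:2
  CH2 → C:1 H:2
  CH2 → C:1 H:2
  CH2 → C:1 H:2
  CH(SH) → C:1 H:2 S:1
  CH2 → C:1 H:2
  CH2 → C:1 H:2
  CH3 → C:1 H:3
Element totals:
  C: 10
  H: 22
  O: 1
  S: 1
Molecular formula: C10H22OS.
Molar mass = 190.345 g/mol.
Mass from O: 1 × 15.999 = 15.999 g/mol.
%O = 15.999 / 190.345 × 100 = 8.41%.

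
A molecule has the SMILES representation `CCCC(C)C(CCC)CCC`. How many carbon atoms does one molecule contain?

12

Atom tally by fragment:
  CH3 → C:1 H:3
  CH2 → C:1 H:2
  CH2 → C:1 H:2
  CH(CH3) → C:2 H:4
  CH(CH2CH2CH3) → C:4 H:8
  CH2 → C:1 H:2
  CH2 → C:1 H:2
  CH3 → C:1 H:3
Element totals:
  C: 12
  H: 26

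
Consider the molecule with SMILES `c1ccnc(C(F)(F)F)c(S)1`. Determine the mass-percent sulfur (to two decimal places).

17.89%

Atom tally by fragment:
  pyridine ring core → C:5 H:5 N:1
  (− 2 ring H displaced by substituents)
  + CF3 → C:1 F:3
  + SH → S:1 H:1
Element totals:
  C: 6
  H: 4
  F: 3
  N: 1
  S: 1
Molecular formula: C6H4F3NS.
Molar mass = 179.159 g/mol.
Mass from S: 1 × 32.06 = 32.060 g/mol.
%S = 32.060 / 179.159 × 100 = 17.89%.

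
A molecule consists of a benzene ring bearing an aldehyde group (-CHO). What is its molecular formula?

Atom tally by fragment:
  benzene ring core → C:6 H:6
  (− 1 ring H displaced by substituents)
  + CHO → C:1 H:1 O:1
Element totals:
  C: 7
  H: 6
  O: 1

C7H6O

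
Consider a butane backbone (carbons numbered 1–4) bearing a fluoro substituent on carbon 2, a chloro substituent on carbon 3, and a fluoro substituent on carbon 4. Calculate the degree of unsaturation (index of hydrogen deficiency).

Atom tally by fragment:
  CH3 → C:1 H:3
  CH(F) → C:1 H:1 F:1
  CH(Cl) → C:1 H:1 Cl:1
  CH2F → C:1 H:2 F:1
Element totals:
  C: 4
  H: 7
  Cl: 1
  F: 2
Molecular formula: C4H7ClF2.
DoU = (2C + 2 + N − H − X) / 2 = (2·4 + 2 + 0 − 7 − 3) / 2 = 0.

0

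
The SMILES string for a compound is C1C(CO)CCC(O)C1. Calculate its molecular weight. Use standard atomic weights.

Atom tally by fragment:
  cyclohexane ring core → C:6 H:12
  (− 2 ring H displaced by substituents)
  + CH2OH → C:1 H:3 O:1
  + OH → O:1 H:1
Element totals:
  C: 7
  H: 14
  O: 2
Molecular formula: C7H14O2.
  M = 7(12.011) + 14(1.008) + 2(15.999)
    = 84.077 + 14.112 + 31.998 = 130.187

130.19 g/mol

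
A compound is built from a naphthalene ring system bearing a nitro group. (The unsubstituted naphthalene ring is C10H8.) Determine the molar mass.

Atom tally by fragment:
  naphthalene ring system core → C:10 H:8
  (− 1 ring H displaced by substituents)
  + NO2 → N:1 O:2
Element totals:
  C: 10
  H: 7
  N: 1
  O: 2
Molecular formula: C10H7NO2.
  M = 10(12.011) + 7(1.008) + 14.007 + 2(15.999)
    = 120.110 + 7.056 + 14.007 + 31.998 = 173.171

173.17 g/mol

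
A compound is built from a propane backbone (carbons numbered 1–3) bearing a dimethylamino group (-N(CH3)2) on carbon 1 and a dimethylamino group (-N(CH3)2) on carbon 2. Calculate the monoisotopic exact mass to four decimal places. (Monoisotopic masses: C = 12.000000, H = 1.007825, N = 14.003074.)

Atom tally by fragment:
  (CH3)2NCH2 → C:3 H:8 N:1
  CH(N(CH3)2) → C:3 H:7 N:1
  CH3 → C:1 H:3
Element totals:
  C: 7
  H: 18
  N: 2
Molecular formula: C7H18N2.
  M = 7(12.0) + 18(1.007825) + 2(14.003074)
    = 84.000000 + 18.140850 + 28.006148 = 130.146998

130.1470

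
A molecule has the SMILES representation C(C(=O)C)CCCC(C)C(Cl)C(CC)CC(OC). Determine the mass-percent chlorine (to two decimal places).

12.80%

Atom tally by fragment:
  CH3COCH2 → C:3 H:5 O:1
  CH2 → C:1 H:2
  CH2 → C:1 H:2
  CH2 → C:1 H:2
  CH(CH3) → C:2 H:4
  CH(Cl) → C:1 H:1 Cl:1
  CH(C2H5) → C:3 H:6
  CH2 → C:1 H:2
  CH2OCH3 → C:2 H:5 O:1
Element totals:
  C: 15
  H: 29
  Cl: 1
  O: 2
Molecular formula: C15H29ClO2.
Molar mass = 276.845 g/mol.
Mass from Cl: 1 × 35.45 = 35.450 g/mol.
%Cl = 35.450 / 276.845 × 100 = 12.80%.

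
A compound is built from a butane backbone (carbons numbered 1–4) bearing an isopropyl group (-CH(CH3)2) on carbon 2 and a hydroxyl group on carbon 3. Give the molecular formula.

Atom tally by fragment:
  CH3 → C:1 H:3
  CH(CH(CH3)2) → C:4 H:8
  CH(OH) → C:1 H:2 O:1
  CH3 → C:1 H:3
Element totals:
  C: 7
  H: 16
  O: 1

C7H16O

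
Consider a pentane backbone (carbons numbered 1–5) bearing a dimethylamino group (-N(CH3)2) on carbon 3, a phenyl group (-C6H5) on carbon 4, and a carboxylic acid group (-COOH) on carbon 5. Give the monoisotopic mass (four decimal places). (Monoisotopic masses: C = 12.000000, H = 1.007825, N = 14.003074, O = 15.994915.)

Atom tally by fragment:
  CH3 → C:1 H:3
  CH2 → C:1 H:2
  CH(N(CH3)2) → C:3 H:7 N:1
  CH(C6H5) → C:7 H:6
  CH2COOH → C:2 H:3 O:2
Element totals:
  C: 14
  H: 21
  N: 1
  O: 2
Molecular formula: C14H21NO2.
  M = 14(12.0) + 21(1.007825) + 14.003074 + 2(15.994915)
    = 168.000000 + 21.164325 + 14.003074 + 31.989830 = 235.157229

235.1572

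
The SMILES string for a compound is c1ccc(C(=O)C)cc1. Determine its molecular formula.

Atom tally by fragment:
  benzene ring core → C:6 H:6
  (− 1 ring H displaced by substituents)
  + COCH3 → C:2 H:3 O:1
Element totals:
  C: 8
  H: 8
  O: 1

C8H8O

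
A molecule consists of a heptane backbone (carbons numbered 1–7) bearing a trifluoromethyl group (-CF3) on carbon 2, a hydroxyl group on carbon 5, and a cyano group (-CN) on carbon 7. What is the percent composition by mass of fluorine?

Atom tally by fragment:
  CH3 → C:1 H:3
  CH(CF3) → C:2 H:1 F:3
  CH2 → C:1 H:2
  CH2 → C:1 H:2
  CH(OH) → C:1 H:2 O:1
  CH2 → C:1 H:2
  CH2CN → C:2 H:2 N:1
Element totals:
  C: 9
  H: 14
  F: 3
  N: 1
  O: 1
Molecular formula: C9H14F3NO.
Molar mass = 209.211 g/mol.
Mass from F: 3 × 18.998 = 56.994 g/mol.
%F = 56.994 / 209.211 × 100 = 27.24%.

27.24%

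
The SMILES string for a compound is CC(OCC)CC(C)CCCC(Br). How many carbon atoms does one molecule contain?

11

Atom tally by fragment:
  CH3 → C:1 H:3
  CH(OC2H5) → C:3 H:6 O:1
  CH2 → C:1 H:2
  CH(CH3) → C:2 H:4
  CH2 → C:1 H:2
  CH2 → C:1 H:2
  CH2 → C:1 H:2
  CH2Br → C:1 H:2 Br:1
Element totals:
  C: 11
  H: 23
  Br: 1
  O: 1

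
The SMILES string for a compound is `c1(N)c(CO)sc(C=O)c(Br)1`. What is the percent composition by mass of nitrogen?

5.93%

Atom tally by fragment:
  thiophene ring core → C:4 H:4 S:1
  (− 4 ring H displaced by substituents)
  + NH2 → N:1 H:2
  + CH2OH → C:1 H:3 O:1
  + CHO → C:1 H:1 O:1
  + Br → Br:1
Element totals:
  C: 6
  H: 6
  Br: 1
  N: 1
  O: 2
  S: 1
Molecular formula: C6H6BrNO2S.
Molar mass = 236.083 g/mol.
Mass from N: 1 × 14.007 = 14.007 g/mol.
%N = 14.007 / 236.083 × 100 = 5.93%.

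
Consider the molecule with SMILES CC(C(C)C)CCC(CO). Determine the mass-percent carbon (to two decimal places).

Atom tally by fragment:
  CH3 → C:1 H:3
  CH(CH(CH3)2) → C:4 H:8
  CH2 → C:1 H:2
  CH2 → C:1 H:2
  CH2CH2OH → C:2 H:5 O:1
Element totals:
  C: 9
  H: 20
  O: 1
Molecular formula: C9H20O.
Molar mass = 144.258 g/mol.
Mass from C: 9 × 12.011 = 108.099 g/mol.
%C = 108.099 / 144.258 × 100 = 74.93%.

74.93%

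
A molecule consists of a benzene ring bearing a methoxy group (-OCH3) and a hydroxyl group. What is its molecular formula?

Atom tally by fragment:
  benzene ring core → C:6 H:6
  (− 2 ring H displaced by substituents)
  + OCH3 → C:1 H:3 O:1
  + OH → O:1 H:1
Element totals:
  C: 7
  H: 8
  O: 2

C7H8O2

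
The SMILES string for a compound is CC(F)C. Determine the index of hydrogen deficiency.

0

Atom tally by fragment:
  CH3 → C:1 H:3
  CH(F) → C:1 H:1 F:1
  CH3 → C:1 H:3
Element totals:
  C: 3
  H: 7
  F: 1
Molecular formula: C3H7F.
DoU = (2C + 2 + N − H − X) / 2 = (2·3 + 2 + 0 − 7 − 1) / 2 = 0.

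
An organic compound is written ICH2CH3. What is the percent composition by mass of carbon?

Element totals:
  C: 2
  H: 5
  I: 1
Molecular formula: C2H5I.
Molar mass = 155.966 g/mol.
Mass from C: 2 × 12.011 = 24.022 g/mol.
%C = 24.022 / 155.966 × 100 = 15.40%.

15.40%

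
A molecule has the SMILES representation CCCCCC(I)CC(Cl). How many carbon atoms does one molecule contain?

8

Atom tally by fragment:
  CH3 → C:1 H:3
  CH2 → C:1 H:2
  CH2 → C:1 H:2
  CH2 → C:1 H:2
  CH2 → C:1 H:2
  CH(I) → C:1 H:1 I:1
  CH2 → C:1 H:2
  CH2Cl → C:1 H:2 Cl:1
Element totals:
  C: 8
  H: 16
  Cl: 1
  I: 1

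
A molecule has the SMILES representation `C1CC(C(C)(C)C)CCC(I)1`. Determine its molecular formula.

Atom tally by fragment:
  cyclohexane ring core → C:6 H:12
  (− 2 ring H displaced by substituents)
  + C(CH3)3 → C:4 H:9
  + I → I:1
Element totals:
  C: 10
  H: 19
  I: 1

C10H19I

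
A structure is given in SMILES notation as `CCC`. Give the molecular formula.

Atom tally by fragment:
  CH3 → C:1 H:3
  CH2 → C:1 H:2
  CH3 → C:1 H:3
Element totals:
  C: 3
  H: 8

C3H8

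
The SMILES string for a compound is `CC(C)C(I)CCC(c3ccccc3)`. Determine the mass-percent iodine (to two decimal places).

41.99%

Atom tally by fragment:
  CH3 → C:1 H:3
  CH(CH3) → C:2 H:4
  CH(I) → C:1 H:1 I:1
  CH2 → C:1 H:2
  CH2 → C:1 H:2
  CH2C6H5 → C:7 H:7
Element totals:
  C: 13
  H: 19
  I: 1
Molecular formula: C13H19I.
Molar mass = 302.199 g/mol.
Mass from I: 1 × 126.904 = 126.904 g/mol.
%I = 126.904 / 302.199 × 100 = 41.99%.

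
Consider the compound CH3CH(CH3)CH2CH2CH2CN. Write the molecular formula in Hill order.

Atom tally by fragment:
  CH3 → C:1 H:3
  CH(CH3) → C:2 H:4
  CH2 → C:1 H:2
  CH2 → C:1 H:2
  CH2CN → C:2 H:2 N:1
Element totals:
  C: 7
  H: 13
  N: 1

C7H13N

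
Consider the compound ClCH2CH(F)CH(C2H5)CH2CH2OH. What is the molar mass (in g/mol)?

Atom tally by fragment:
  ClCH2 → C:1 H:2 Cl:1
  CH(F) → C:1 H:1 F:1
  CH(C2H5) → C:3 H:6
  CH2CH2OH → C:2 H:5 O:1
Element totals:
  C: 7
  H: 14
  Cl: 1
  F: 1
  O: 1
Molecular formula: C7H14ClFO.
  M = 7(12.011) + 14(1.008) + 35.45 + 18.998 + 15.999
    = 84.077 + 14.112 + 35.450 + 18.998 + 15.999 = 168.636

168.64 g/mol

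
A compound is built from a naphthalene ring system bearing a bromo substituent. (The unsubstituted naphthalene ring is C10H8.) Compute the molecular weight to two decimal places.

207.07 g/mol

Atom tally by fragment:
  naphthalene ring system core → C:10 H:8
  (− 1 ring H displaced by substituents)
  + Br → Br:1
Element totals:
  C: 10
  H: 7
  Br: 1
Molecular formula: C10H7Br.
  M = 10(12.011) + 7(1.008) + 79.904
    = 120.110 + 7.056 + 79.904 = 207.070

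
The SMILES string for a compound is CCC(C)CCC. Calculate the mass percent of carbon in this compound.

Atom tally by fragment:
  CH3 → C:1 H:3
  CH2 → C:1 H:2
  CH(CH3) → C:2 H:4
  CH2 → C:1 H:2
  CH2 → C:1 H:2
  CH3 → C:1 H:3
Element totals:
  C: 7
  H: 16
Molecular formula: C7H16.
Molar mass = 100.205 g/mol.
Mass from C: 7 × 12.011 = 84.077 g/mol.
%C = 84.077 / 100.205 × 100 = 83.90%.

83.90%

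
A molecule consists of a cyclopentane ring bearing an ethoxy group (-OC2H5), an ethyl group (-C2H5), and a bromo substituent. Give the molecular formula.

Atom tally by fragment:
  cyclopentane ring core → C:5 H:10
  (− 3 ring H displaced by substituents)
  + OC2H5 → C:2 H:5 O:1
  + C2H5 → C:2 H:5
  + Br → Br:1
Element totals:
  C: 9
  H: 17
  Br: 1
  O: 1

C9H17BrO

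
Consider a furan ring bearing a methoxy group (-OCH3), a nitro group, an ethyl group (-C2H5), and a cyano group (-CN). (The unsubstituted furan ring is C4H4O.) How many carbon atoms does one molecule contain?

8

Atom tally by fragment:
  furan ring core → C:4 H:4 O:1
  (− 4 ring H displaced by substituents)
  + OCH3 → C:1 H:3 O:1
  + NO2 → N:1 O:2
  + C2H5 → C:2 H:5
  + CN → C:1 N:1
Element totals:
  C: 8
  H: 8
  N: 2
  O: 4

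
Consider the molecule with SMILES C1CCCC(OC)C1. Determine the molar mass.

Atom tally by fragment:
  cyclohexane ring core → C:6 H:12
  (− 1 ring H displaced by substituents)
  + OCH3 → C:1 H:3 O:1
Element totals:
  C: 7
  H: 14
  O: 1
Molecular formula: C7H14O.
  M = 7(12.011) + 14(1.008) + 15.999
    = 84.077 + 14.112 + 15.999 = 114.188

114.19 g/mol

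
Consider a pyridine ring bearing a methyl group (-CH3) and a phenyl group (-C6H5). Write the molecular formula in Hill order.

Atom tally by fragment:
  pyridine ring core → C:5 H:5 N:1
  (− 2 ring H displaced by substituents)
  + CH3 → C:1 H:3
  + C6H5 → C:6 H:5
Element totals:
  C: 12
  H: 11
  N: 1

C12H11N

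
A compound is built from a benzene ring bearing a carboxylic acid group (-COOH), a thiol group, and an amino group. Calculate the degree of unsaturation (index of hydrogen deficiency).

Atom tally by fragment:
  benzene ring core → C:6 H:6
  (− 3 ring H displaced by substituents)
  + COOH → C:1 H:1 O:2
  + SH → S:1 H:1
  + NH2 → N:1 H:2
Element totals:
  C: 7
  H: 7
  N: 1
  O: 2
  S: 1
Molecular formula: C7H7NO2S.
DoU = (2C + 2 + N − H − X) / 2 = (2·7 + 2 + 1 − 7 − 0) / 2 = 5.

5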